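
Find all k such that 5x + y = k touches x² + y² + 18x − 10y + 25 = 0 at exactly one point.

k = −40 ± 9√26

For a tangent, require d(centre, line) = r = 9.
|5·(−9) + 1·5 − k| / √26 = 9
|k − (−40)| = 9√26.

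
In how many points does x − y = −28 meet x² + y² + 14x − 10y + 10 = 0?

0

Centre (−7, 5), r² = 64. Distance² from centre to line = (16)²/2 = 128.
Since d² > r², the line lies outside the circle.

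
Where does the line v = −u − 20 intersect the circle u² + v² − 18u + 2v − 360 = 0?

(−10, −10) and (0, −20)

Express v = −u − 20 and substitute into the circle:
2u² + 20u = 0  ⟹  u² + 10u = 0
u = 0 or u = −10, giving (0, −20) and (−10, −10).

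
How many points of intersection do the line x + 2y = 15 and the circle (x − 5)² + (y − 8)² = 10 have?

d² = (1·5 + 2·8 − (15))²/5 = 36/5; r² = 10.
Since d² < r², the line cuts the circle twice.

2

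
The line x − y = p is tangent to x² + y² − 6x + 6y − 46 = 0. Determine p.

The line touches the circle iff its distance from (3, −3) is 8:
|1·3 − 1·(−3) − p| / √2 = 8
|p − (6)| = 8√2.

p = 6 ± 8√2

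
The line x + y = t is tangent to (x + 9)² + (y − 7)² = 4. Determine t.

t = −2 ± 2√2

Tangency holds when the distance from the centre (−9, 7) to the line equals the radius 2:
|1·(−9) + 1·7 − t| / √2 = 2
|t − (−2)| = 2√2.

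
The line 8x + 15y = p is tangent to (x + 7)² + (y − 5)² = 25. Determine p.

p = −66 or p = 104

For a tangent, require d(centre, line) = r = 5.
|8·(−7) + 15·5 − p| / √289 = 5
|p − (19)| = 5·17, so p = 104 or p = −66.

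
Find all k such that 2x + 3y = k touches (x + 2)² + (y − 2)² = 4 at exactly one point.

For a tangent, require d(centre, line) = r = 2.
|2·(−2) + 3·2 − k| / √13 = 2
|k − (2)| = 2√13.

k = 2 ± 2√13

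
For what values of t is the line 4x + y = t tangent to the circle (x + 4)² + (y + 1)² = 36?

t = −17 ± 6√17

The line touches the circle iff its distance from (−4, −1) is 6:
|4·(−4) + 1·(−1) − t| / √17 = 6
|t − (−17)| = 6√17.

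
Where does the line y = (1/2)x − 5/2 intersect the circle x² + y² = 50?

(−5, −5) and (7, 1)

Express y = (−5 + x)/2 and substitute into the circle:
5x² − 10x − 175 = 0  ⟹  x² − 2x − 35 = 0
x = 7 or x = −5, giving (7, 1) and (−5, −5).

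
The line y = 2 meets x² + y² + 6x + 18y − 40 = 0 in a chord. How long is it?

6

The distance from (−3, −9) to the line is 11, and r² = 130.
Half the chord is √(r² − d²) = √(9), so the full chord is 6.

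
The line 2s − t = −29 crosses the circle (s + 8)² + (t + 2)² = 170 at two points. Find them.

From the line, t = 2s + 29. Substituting:
5s² + 140s + 855 = 0  ⟹  s² + 28s + 171 = 0
s = −9 or s = −19, giving (−9, 11) and (−19, −9).

(−19, −9) and (−9, 11)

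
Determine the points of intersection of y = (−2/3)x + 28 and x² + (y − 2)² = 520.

(6, 24) and (18, 16)

Substitute y = (84 − 2x)/3:
13x² − 312x + 1404 = 0  ⟹  x² − 24x + 108 = 0
x = 18 or x = 6, giving (18, 16) and (6, 24).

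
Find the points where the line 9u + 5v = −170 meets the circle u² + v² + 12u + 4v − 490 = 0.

From the line, v = (−170 − 9u)/5. Substituting:
106u² + 3180u + 13250 = 0  ⟹  u² + 30u + 125 = 0
u = −5 or u = −25, giving (−5, −25) and (−25, 11).

(−25, 11) and (−5, −25)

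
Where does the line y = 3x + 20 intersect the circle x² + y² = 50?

Substitute y = 3x + 20:
10x² + 120x + 350 = 0  ⟹  x² + 12x + 35 = 0
x = −5 or x = −7, giving (−5, 5) and (−7, −1).

(−7, −1) and (−5, 5)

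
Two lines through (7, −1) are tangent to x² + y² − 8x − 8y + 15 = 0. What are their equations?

Write the tangent as mx − y + (−1 − m·(7)) = 0 and set its distance from the centre to √17:
[m·(−3) − (5)]² = 17(m² + 1)
4m² − 15m − 4 = 0, so m = −1/4 or m = 4.
With m = −1/4: x + 4y = 3. With m = 4: 4x − y = 29.

x + 4y = 3 and 4x − y = 29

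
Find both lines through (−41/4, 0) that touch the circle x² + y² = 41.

4x + 5y = −41 and 4x − 5y = −41

A line y − (0) = m(x − (−41/4)) is tangent when its distance from (0, 0) is √41:
[m·(41/4) − (0)]² = 41(m² + 1)
25m² − 16 = 0, so m = −4/5 or m = 4/5.
With m = −4/5: 4x + 5y = −41. With m = 4/5: 4x − 5y = −41.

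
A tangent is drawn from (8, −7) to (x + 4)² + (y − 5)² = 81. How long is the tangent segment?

3√23

With centre O = (−4, 5), |OP|² = 288 and r² = 81.
Power of the point: PT² = |PO|² − r² = 207, so PT = 3√23.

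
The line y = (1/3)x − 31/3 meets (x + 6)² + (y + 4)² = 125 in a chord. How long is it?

Express y = (−31 + x)/3 and substitute into the circle:
10x² + 70x − 440 = 0  ⟹  x² + 7x − 44 = 0
x = 4 or x = −11, giving (4, −9) and (−11, −14).
|(4, −9) − (−11, −14)| = √((15)² + (5)²) = 5√10.

5√10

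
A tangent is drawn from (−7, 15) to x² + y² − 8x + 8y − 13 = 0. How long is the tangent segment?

√437

With centre O = (4, −4), |OP|² = 482 and r² = 45.
Power of the point: PT² = |PO|² − r² = 437, so PT = √437.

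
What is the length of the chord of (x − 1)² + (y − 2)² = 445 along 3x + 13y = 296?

√178

From the line, y = (296 − 3x)/13. Substituting:
178x² − 1958x − 2136 = 0  ⟹  x² − 11x − 12 = 0
x = 12 or x = −1, giving (12, 20) and (−1, 23).
|(12, 20) − (−1, 23)| = √((13)² + (−3)²) = √178.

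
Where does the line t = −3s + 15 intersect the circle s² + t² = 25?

(4, 3) and (5, 0)

Express t = −3s + 15 and substitute into the circle:
10s² − 90s + 200 = 0  ⟹  s² − 9s + 20 = 0
s = 5 or s = 4, giving (5, 0) and (4, 3).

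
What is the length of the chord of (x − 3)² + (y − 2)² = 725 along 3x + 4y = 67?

From the line, y = (67 − 3x)/4. Substituting:
25x² − 450x − 7975 = 0  ⟹  x² − 18x − 319 = 0
x = 29 or x = −11, giving (29, −5) and (−11, 25).
|(29, −5) − (−11, 25)| = √((40)² + (−30)²) = 50.

50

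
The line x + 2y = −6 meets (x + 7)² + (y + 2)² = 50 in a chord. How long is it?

Express y = (−6 − x)/2 and substitute into the circle:
5x² + 60x = 0  ⟹  x² + 12x = 0
x = 0 or x = −12, giving (0, −3) and (−12, 3).
|(0, −3) − (−12, 3)| = √((12)² + (−6)²) = 6√5.

6√5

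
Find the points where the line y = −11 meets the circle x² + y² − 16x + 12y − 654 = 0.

(−19, −11) and (35, −11)

From the line, y = −11. Substituting:
x² − 16x − 665 = 0
x = 35 or x = −19, giving (35, −11) and (−19, −11).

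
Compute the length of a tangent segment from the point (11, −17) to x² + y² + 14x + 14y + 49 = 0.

5√15

Centre (−7, −7), r² = 49. |PO|² = (18)² + (−10)² = 424.
The tangent meets the radius at right angles, so tangent² = |PO|² − r² = 424 − 49 = 375.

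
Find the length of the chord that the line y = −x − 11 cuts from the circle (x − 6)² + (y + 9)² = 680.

From the line, y = −x − 11. Substituting:
2x² − 8x − 640 = 0  ⟹  x² − 4x − 320 = 0
x = 20 or x = −16, giving (20, −31) and (−16, 5).
Chord length = distance between (20, −31) and (−16, 5) = √2592 = 36√2.

36√2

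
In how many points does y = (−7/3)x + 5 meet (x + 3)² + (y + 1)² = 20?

0

Substituting the line into the circle gives 58x² − 198x + 225 = 0.
Discriminant = (−198)² − 4·58·(225) = −12996 < 0.
No real roots: the line does not meet the circle.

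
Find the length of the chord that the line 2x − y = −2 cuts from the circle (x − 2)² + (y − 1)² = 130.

Substitute y = 2x + 2:
5x² − 125 = 0  ⟹  x² − 25 = 0
x = 5 or x = −5, giving (5, 12) and (−5, −8).
|(5, 12) − (−5, −8)| = √((10)² + (20)²) = 10√5.

10√5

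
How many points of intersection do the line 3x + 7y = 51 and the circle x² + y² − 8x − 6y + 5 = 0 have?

2

Centre (4, 3), r² = 20. Distance² from centre to line = (−18)²/58 = 162/29.
Since d² < r², the line cuts the circle twice.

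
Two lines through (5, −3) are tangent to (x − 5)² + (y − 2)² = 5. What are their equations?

2x + y = 7 and 2x − y = 13

Write the tangent as mx − y + (−3 − m·(5)) = 0 and set its distance from the centre to √5:
[m·(0) − (5)]² = 5(m² + 1)
m² − 4 = 0, so m = −2 or m = 2.
Through (5, −3) these give 2x + y = 7 and 2x − y = 13.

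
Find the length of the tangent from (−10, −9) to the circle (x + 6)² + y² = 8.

√89

Centre (−6, 0), r² = 8. |PO|² = (−4)² + (−9)² = 97.
The tangent meets the radius at right angles, so tangent² = |PO|² − r² = 97 − 8 = 89.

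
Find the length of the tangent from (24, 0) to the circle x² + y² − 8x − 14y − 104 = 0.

2√70

The centre is (4, 7) and r = 13. The square of the distance from P to the centre is 400 + 49 = 449.
By the tangent–radius right angle, tangent length = √(|PO|² − r²) = √280 = 2√70.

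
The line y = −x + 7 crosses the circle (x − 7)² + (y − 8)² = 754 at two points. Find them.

(−16, 23) and (22, −15)

From the line, y = −x + 7. Substituting:
2x² − 12x − 704 = 0  ⟹  x² − 6x − 352 = 0
x = 22 or x = −16, giving (22, −15) and (−16, 23).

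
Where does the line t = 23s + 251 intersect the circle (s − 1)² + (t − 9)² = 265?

(−11, −2) and (−10, 21)

From the line, t = 23s + 251. Substituting:
530s² + 11130s + 58300 = 0  ⟹  s² + 21s + 110 = 0
s = −10 or s = −11, giving (−10, 21) and (−11, −2).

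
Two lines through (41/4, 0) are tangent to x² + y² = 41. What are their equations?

4x + 5y = 41 and 4x − 5y = 41

Let a tangent through (41/4, 0) have slope m. Its distance from (0, 0) must equal √41:
[m·(−41/4) − (0)]² = 41(m² + 1)
25m² − 16 = 0, so m = −4/5 or m = 4/5.
With m = −4/5: 4x + 5y = 41. With m = 4/5: 4x − 5y = 41.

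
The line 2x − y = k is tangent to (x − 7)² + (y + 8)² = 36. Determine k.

For a tangent, require d(centre, line) = r = 6.
|2·7 − 1·(−8) − k| / √5 = 6
|k − (22)| = 6√5.

k = 22 ± 6√5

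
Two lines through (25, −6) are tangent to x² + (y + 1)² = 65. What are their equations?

x − 8y = 73 and 4x + 7y = 58

Write the tangent as mx − y + (−6 − m·(25)) = 0 and set its distance from the centre to √65:
[m·(−25) − (5)]² = 65(m² + 1)
56m² + 25m − 4 = 0, so m = 1/8 or m = −4/7.
Through (25, −6) these give x − 8y = 73 and 4x + 7y = 58.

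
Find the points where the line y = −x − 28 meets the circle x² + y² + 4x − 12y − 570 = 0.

From the line, y = −x − 28. Substituting:
2x² + 72x + 550 = 0  ⟹  x² + 36x + 275 = 0
x = −11 or x = −25, giving (−11, −17) and (−25, −3).

(−25, −3) and (−11, −17)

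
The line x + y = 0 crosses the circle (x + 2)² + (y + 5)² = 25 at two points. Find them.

(1, −1) and (2, −2)

Express y = −x and substitute into the circle:
2x² − 6x + 4 = 0  ⟹  x² − 3x + 2 = 0
x = 2 or x = 1, giving (2, −2) and (1, −1).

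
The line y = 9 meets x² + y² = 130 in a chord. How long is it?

14

From the line, y = 9. Substituting:
x² − 49 = 0
x = 7 or x = −7, giving (7, 9) and (−7, 9).
|(7, 9) − (−7, 9)| = √((14)² + (0)²) = 14.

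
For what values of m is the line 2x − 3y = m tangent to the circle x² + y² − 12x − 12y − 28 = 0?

m = −6 ± 10√13

Tangency holds when the distance from the centre (6, 6) to the line equals the radius 10:
|2·6 − 3·6 − m| / √13 = 10
|m − (−6)| = 10√13.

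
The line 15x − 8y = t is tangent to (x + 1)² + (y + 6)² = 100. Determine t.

For a tangent, require d(centre, line) = r = 10.
|15·(−1) − 8·(−6) − t| / √289 = 10
|t − (33)| = 10·17, so t = 203 or t = −137.

t = −137 or t = 203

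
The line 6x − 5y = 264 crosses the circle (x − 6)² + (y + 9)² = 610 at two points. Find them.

(19, −30) and (29, −18)

From the line, y = (−264 + 6x)/5. Substituting:
61x² − 2928x + 33611 = 0  ⟹  x² − 48x + 551 = 0
x = 29 or x = 19, giving (29, −18) and (19, −30).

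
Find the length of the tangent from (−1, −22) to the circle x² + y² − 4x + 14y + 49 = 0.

With centre O = (2, −7), |OP|² = 234 and r² = 4.
By the tangent–radius right angle, tangent length = √(|PO|² − r²) = √230.

√230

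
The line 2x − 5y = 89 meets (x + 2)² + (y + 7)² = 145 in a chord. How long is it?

Centre (−2, −7), r² = 145. Perpendicular distance d from centre to line = |−58| / √29 = 58/√29.
Half the chord is √(r² − d²) = √(29), so the full chord is 2√29.

2√29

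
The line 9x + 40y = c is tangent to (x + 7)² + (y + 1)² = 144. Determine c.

c = −595 or c = 389

The line touches the circle iff its distance from (−7, −1) is 12:
|9·(−7) + 40·(−1) − c| / √1681 = 12
|c − (−103)| = 12·41, so c = 389 or c = −595.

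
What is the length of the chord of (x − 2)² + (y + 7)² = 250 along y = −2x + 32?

The distance from (2, −7) to the line is 35/√5, and r² = 250.
Chord = 2√(r² − d²) = 2·√(5) = 2√5.

2√5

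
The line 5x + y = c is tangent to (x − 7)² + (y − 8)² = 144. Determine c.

c = 43 ± 12√26

The line touches the circle iff its distance from (7, 8) is 12:
|5·7 + 1·8 − c| / √26 = 12
|c − (43)| = 12√26.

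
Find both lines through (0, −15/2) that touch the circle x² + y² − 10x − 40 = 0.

7x + 4y = −30 and x + 8y = −60

Let a tangent through (0, −15/2) have slope m. Its distance from (5, 0) must equal √65:
(5m − (15/2))² = 65(m² + 1)
32m² + 60m + 7 = 0, so m = −7/4 or m = −1/8.
Through (0, −15/2) these give 7x + 4y = −30 and x + 8y = −60.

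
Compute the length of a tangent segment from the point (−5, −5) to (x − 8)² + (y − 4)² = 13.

√237

With centre O = (8, 4), |OP|² = 250 and r² = 13.
The tangent meets the radius at right angles, so tangent² = |PO|² − r² = 250 − 13 = 237.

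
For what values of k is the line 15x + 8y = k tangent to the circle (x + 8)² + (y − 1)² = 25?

For a tangent, require d(centre, line) = r = 5.
|15·(−8) + 8·1 − k| / √289 = 5
|k − (−112)| = 5·17, so k = −27 or k = −197.

k = −197 or k = −27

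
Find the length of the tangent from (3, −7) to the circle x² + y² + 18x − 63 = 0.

7

The centre is (−9, 0) and r = 12. The square of the distance from P to the centre is 144 + 49 = 193.
The tangent meets the radius at right angles, so tangent² = |PO|² − r² = 193 − 144 = 49.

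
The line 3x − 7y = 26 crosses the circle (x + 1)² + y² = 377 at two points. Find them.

(−17, −11) and (18, 4)

From the line, y = (−26 + 3x)/7. Substituting:
58x² − 58x − 17748 = 0  ⟹  x² − x − 306 = 0
x = 18 or x = −17, giving (18, 4) and (−17, −11).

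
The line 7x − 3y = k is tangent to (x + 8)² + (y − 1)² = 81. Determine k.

k = −59 ± 9√58

Tangency holds when the distance from the centre (−8, 1) to the line equals the radius 9:
|7·(−8) − 3·1 − k| / √58 = 9
|k − (−59)| = 9√58.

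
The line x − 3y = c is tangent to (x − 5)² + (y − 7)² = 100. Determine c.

Tangency holds when the distance from the centre (5, 7) to the line equals the radius 10:
|1·5 − 3·7 − c| / √10 = 10
|c − (−16)| = 10√10.

c = −16 ± 10√10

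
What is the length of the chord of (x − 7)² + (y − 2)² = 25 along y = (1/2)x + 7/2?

Express y = (7 + x)/2 and substitute into the circle:
5x² − 50x + 105 = 0  ⟹  x² − 10x + 21 = 0
x = 7 or x = 3, giving (7, 7) and (3, 5).
|(7, 7) − (3, 5)| = √((4)² + (2)²) = 2√5.

2√5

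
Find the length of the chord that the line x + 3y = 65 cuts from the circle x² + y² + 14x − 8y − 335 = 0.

4√10

The distance from (−7, 4) to the line is 60/√10, and r² = 400.
Chord = 2√(r² − d²) = 2·√(40) = 4√10.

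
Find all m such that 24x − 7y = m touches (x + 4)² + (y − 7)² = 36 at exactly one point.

m = −295 or m = 5

The line touches the circle iff its distance from (−4, 7) is 6:
|24·(−4) − 7·7 − m| / √625 = 6
|m − (−145)| = 6·25, so m = 5 or m = −295.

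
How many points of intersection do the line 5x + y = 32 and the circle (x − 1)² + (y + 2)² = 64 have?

Substituting the line into the circle gives 26x² − 342x + 1093 = 0.
Δ = 116964 − 113672 = 3292.
Two real roots: the line is a secant.

2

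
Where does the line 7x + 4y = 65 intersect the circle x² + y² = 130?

Substitute y = (65 − 7x)/4:
65x² − 910x + 2145 = 0  ⟹  x² − 14x + 33 = 0
x = 11 or x = 3, giving (11, −3) and (3, 11).

(3, 11) and (11, −3)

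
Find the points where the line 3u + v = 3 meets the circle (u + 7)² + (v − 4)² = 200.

Express v = −3u + 3 and substitute into the circle:
10u² + 20u − 150 = 0  ⟹  u² + 2u − 15 = 0
u = 3 or u = −5, giving (3, −6) and (−5, 18).

(−5, 18) and (3, −6)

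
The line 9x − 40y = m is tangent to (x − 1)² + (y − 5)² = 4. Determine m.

m = −273 or m = −109

For a tangent, require d(centre, line) = r = 2.
|9·1 − 40·5 − m| / √1681 = 2
|m − (−191)| = 2·41, so m = −109 or m = −273.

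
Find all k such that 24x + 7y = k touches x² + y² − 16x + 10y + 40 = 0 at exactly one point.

Tangency holds when the distance from the centre (8, −5) to the line equals the radius 7:
|24·8 + 7·(−5) − k| / √625 = 7
|k − (157)| = 7·25, so k = 332 or k = −18.

k = −18 or k = 332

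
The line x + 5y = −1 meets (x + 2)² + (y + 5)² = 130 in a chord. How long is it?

4√26

Centre (−2, −5), r² = 130. Perpendicular distance d from centre to line = |−26| / √26 = 26/√26.
Half the chord is √(r² − d²) = √(104), so the full chord is 4√26.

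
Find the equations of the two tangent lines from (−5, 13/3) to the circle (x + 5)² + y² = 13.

2x − 3y = −23 and 2x + 3y = 3

Write the tangent as mx − y + (13/3 − m·(−5)) = 0 and set its distance from the centre to √13:
(0m − (−13/3))² = 13(m² + 1)
9m² − 4 = 0, so m = 2/3 or m = −2/3.
Through (−5, 13/3) these give 2x − 3y = −23 and 2x + 3y = 3.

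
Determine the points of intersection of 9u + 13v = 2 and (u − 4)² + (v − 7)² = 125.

From the line, v = (2 − 9u)/13. Substituting:
250u² + 250u − 10500 = 0  ⟹  u² + u − 42 = 0
u = 6 or u = −7, giving (6, −4) and (−7, 5).

(−7, 5) and (6, −4)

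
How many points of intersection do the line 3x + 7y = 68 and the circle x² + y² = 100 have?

2

d² = (3·0 + 7·0 − (68))²/58 = 2312/29; r² = 100.
Since d² < r², the line cuts the circle twice.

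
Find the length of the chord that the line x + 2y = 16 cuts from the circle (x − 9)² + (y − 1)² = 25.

4√5

Substitute y = (16 − x)/2:
5x² − 100x + 420 = 0  ⟹  x² − 20x + 84 = 0
x = 14 or x = 6, giving (14, 1) and (6, 5).
Chord length = distance between (14, 1) and (6, 5) = √80 = 4√5.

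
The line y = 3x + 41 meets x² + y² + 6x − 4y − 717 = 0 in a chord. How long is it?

16√10

The distance from (−3, 2) to the line is 30/√10, and r² = 730.
Half the chord is √(r² − d²) = √(640), so the full chord is 16√10.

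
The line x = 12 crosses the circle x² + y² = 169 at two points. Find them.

(12, −5) and (12, 5)

The line gives x = 12. Substituting into the circle:
y² − 25 = 0
y = 5 or y = −5, giving (12, 5) and (12, −5).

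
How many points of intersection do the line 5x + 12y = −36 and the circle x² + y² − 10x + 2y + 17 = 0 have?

0

d² = (5·5 + 12·(−1) − (−36))²/169 = 2401/169; r² = 9.
Since d² > r², the line lies outside the circle.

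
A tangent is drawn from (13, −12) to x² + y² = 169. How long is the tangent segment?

With centre O = (0, 0), |OP|² = 313 and r² = 169.
By the tangent–radius right angle, tangent length = √(|PO|² − r²) = √144 = 12.

12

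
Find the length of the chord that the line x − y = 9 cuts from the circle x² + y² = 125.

13√2

The distance from (0, 0) to the line is 9/√2, and r² = 125.
Half the chord is √(r² − d²) = √(169/2), so the full chord is 13√2.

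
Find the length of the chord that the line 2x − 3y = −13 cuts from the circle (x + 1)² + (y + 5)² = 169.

The distance from (−1, −5) to the line is 26/√13, and r² = 169.
Half the chord is √(r² − d²) = √(117), so the full chord is 6√13.

6√13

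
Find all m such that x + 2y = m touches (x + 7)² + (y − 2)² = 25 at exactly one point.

Tangency holds when the distance from the centre (−7, 2) to the line equals the radius 5:
|1·(−7) + 2·2 − m| / √5 = 5
|m − (−3)| = 5√5.

m = −3 ± 5√5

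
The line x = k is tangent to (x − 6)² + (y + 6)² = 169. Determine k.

For a tangent, require d(centre, line) = r = 13.
|1·6 + 0·(−6) − k| / √1 = 13
|k − (6)| = 13, so k = 19 or k = −7.

k = −7 or k = 19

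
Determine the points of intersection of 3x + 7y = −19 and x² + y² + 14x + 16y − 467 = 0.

Substitute y = (−19 − 3x)/7:
58x² + 464x − 24650 = 0  ⟹  x² + 8x − 425 = 0
x = 17 or x = −25, giving (17, −10) and (−25, 8).

(−25, 8) and (17, −10)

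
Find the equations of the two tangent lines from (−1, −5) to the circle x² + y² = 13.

2x − 3y = 13 and 3x + 2y = −13

Let a tangent through (−1, −5) have slope m. Its distance from (0, 0) must equal √13:
[m·(1) − (5)]² = 13(m² + 1)
6m² + 5m − 6 = 0, so m = 2/3 or m = −3/2.
Through (−1, −5) these give 2x − 3y = 13 and 3x + 2y = −13.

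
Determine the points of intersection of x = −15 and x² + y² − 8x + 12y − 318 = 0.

The line gives x = −15. Substituting into the circle:
y² + 12y + 27 = 0
y = −3 or y = −9, giving (−15, −3) and (−15, −9).

(−15, −9) and (−15, −3)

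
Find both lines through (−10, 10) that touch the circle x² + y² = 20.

x + 2y = 10 and 2x + y = −10

Let a tangent through (−10, 10) have slope m. Its distance from (0, 0) must equal 2√5:
[m·(10) − (−10)]² = 20(m² + 1)
2m² + 5m + 2 = 0, so m = −1/2 or m = −2.
Through (−10, 10) these give x + 2y = 10 and 2x + y = −10.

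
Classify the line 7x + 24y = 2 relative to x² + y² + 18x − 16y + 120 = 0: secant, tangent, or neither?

neither

d² = (7·(−9) + 24·8 − (2))²/625 = 16129/625; r² = 25.
Since d² > r², the line lies outside the circle.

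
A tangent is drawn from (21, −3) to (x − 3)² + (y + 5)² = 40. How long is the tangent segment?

The centre is (3, −5) and r = 2√10. The square of the distance from P to the centre is 324 + 4 = 328.
By the tangent–radius right angle, tangent length = √(|PO|² − r²) = √288 = 12√2.

12√2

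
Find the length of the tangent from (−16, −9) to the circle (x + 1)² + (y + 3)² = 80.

Centre (−1, −3), r² = 80. |PO|² = (−15)² + (−6)² = 261.
Power of the point: PT² = |PO|² − r² = 181, so PT = √181.

√181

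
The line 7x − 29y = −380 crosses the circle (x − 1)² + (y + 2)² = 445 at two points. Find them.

(−17, 9) and (12, 16)

From the line, y = (380 + 7x)/29. Substituting:
890x² + 4450x − 181560 = 0  ⟹  x² + 5x − 204 = 0
x = 12 or x = −17, giving (12, 16) and (−17, 9).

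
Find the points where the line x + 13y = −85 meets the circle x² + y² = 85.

From the line, y = (−85 − x)/13. Substituting:
170x² + 170x − 7140 = 0  ⟹  x² + x − 42 = 0
x = 6 or x = −7, giving (6, −7) and (−7, −6).

(−7, −6) and (6, −7)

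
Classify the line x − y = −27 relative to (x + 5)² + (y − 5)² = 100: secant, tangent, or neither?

neither

Substituting the line into the circle gives 2x² + 54x + 409 = 0.
Δ = 2916 − 3272 = −356.
No real roots: the line does not meet the circle.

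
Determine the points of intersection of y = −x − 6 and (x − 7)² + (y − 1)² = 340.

(−11, 5) and (11, −17)

Substitute y = −x − 6:
2x² − 242 = 0  ⟹  x² − 121 = 0
x = 11 or x = −11, giving (11, −17) and (−11, 5).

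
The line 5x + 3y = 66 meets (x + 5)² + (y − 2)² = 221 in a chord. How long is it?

Substitute y = (66 − 5x)/3:
34x² − 510x + 1836 = 0  ⟹  x² − 15x + 54 = 0
x = 9 or x = 6, giving (9, 7) and (6, 12).
Chord length = distance between (9, 7) and (6, 12) = √34 = √34.

√34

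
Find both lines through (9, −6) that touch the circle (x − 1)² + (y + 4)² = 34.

Write the tangent as mx − y + (−6 − m·(9)) = 0 and set its distance from the centre to √34:
(−8m − (2))² = 34(m² + 1)
15m² + 16m − 15 = 0, so m = 3/5 or m = −5/3.
With m = 3/5: 3x − 5y = 57. With m = −5/3: 5x + 3y = 27.

3x − 5y = 57 and 5x + 3y = 27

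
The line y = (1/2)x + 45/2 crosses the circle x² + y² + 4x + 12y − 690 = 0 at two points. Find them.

(−23, 11) and (−3, 21)

From the line, y = (45 + x)/2. Substituting:
5x² + 130x + 345 = 0  ⟹  x² + 26x + 69 = 0
x = −3 or x = −23, giving (−3, 21) and (−23, 11).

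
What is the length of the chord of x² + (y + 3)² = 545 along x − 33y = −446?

√1090

Centre (0, −3), r² = 545. Perpendicular distance d from centre to line = |545| / √1090 = 545/√1090.
Chord = 2√(r² − d²) = 2·√(545/2) = √1090.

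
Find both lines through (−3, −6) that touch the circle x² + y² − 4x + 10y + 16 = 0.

Let a tangent through (−3, −6) have slope m. Its distance from (2, −5) must equal √13:
(5m − (1))² = 13(m² + 1)
6m² − 5m − 6 = 0, so m = 3/2 or m = −2/3.
With m = 3/2: 3x − 2y = 3. With m = −2/3: 2x + 3y = −24.

3x − 2y = 3 and 2x + 3y = −24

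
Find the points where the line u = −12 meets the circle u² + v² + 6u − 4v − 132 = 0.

(−12, −6) and (−12, 10)

The line gives u = −12. Substituting into the circle:
v² − 4v − 60 = 0
v = 10 or v = −6, giving (−12, 10) and (−12, −6).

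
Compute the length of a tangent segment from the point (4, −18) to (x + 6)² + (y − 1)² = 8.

Centre (−6, 1), r² = 8. |PO|² = (10)² + (−19)² = 461.
Power of the point: PT² = |PO|² − r² = 453, so PT = √453.

√453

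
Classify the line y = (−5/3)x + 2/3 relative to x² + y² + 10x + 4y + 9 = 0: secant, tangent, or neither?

Centre (−5, −2), r² = 20. Distance² from centre to line = (−33)²/34 = 1089/34.
Since d² > r², the line lies outside the circle.

neither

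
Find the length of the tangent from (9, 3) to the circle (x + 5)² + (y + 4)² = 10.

√235

With centre O = (−5, −4), |OP|² = 245 and r² = 10.
The tangent meets the radius at right angles, so tangent² = |PO|² − r² = 245 − 10 = 235.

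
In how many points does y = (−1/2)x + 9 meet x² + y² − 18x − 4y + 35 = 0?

Substituting the line into the circle gives 5x² − 100x + 320 = 0.
Δ = 10000 − 6400 = 3600.
Two real roots: the line is a secant.

2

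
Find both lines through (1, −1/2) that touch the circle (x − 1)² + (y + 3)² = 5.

x − 2y = 2 and x + 2y = 0

A line y − (−1/2) = m(x − (1)) is tangent when its distance from (1, −3) is √5:
[m·(0) − (−5/2)]² = 5(m² + 1)
4m² − 1 = 0, so m = 1/2 or m = −1/2.
Through (1, −1/2) these give x − 2y = 2 and x + 2y = 0.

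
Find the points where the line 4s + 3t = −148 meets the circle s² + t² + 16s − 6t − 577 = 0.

Express t = (−148 − 4s)/3 and substitute into the circle:
25s² + 1400s + 19375 = 0  ⟹  s² + 56s + 775 = 0
s = −25 or s = −31, giving (−25, −16) and (−31, −8).

(−31, −8) and (−25, −16)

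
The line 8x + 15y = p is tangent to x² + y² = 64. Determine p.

p = −136 or p = 136

The line touches the circle iff its distance from (0, 0) is 8:
|8·0 + 15·0 − p| / √289 = 8
|p| = 8·17, so p = 136 or p = −136.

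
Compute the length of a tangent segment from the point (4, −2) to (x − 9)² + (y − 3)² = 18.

Centre (9, 3), r² = 18. |PO|² = (−5)² + (−5)² = 50.
Power of the point: PT² = |PO|² − r² = 32, so PT = 4√2.

4√2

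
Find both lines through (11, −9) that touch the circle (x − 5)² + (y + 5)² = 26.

x − 5y = 56 and 5x + y = 46

A line y − (−9) = m(x − (11)) is tangent when its distance from (5, −5) is √26:
[m·(−6) − (4)]² = 26(m² + 1)
5m² + 24m − 5 = 0, so m = 1/5 or m = −5.
With m = 1/5: x − 5y = 56. With m = −5: 5x + y = 46.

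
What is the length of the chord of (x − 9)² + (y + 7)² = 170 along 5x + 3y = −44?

2√34

The distance from (9, −7) to the line is 68/√34, and r² = 170.
Half the chord is √(r² − d²) = √(34), so the full chord is 2√34.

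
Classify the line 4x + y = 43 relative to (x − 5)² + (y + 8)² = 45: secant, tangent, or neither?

neither

Substituting the line into the circle gives 17x² − 418x + 2581 = 0.
Δ = 174724 − 175508 = −784.
No real roots: the line does not meet the circle.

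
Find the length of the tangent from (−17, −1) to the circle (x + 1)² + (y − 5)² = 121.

3√19

Centre (−1, 5), r² = 121. |PO|² = (−16)² + (−6)² = 292.
Power of the point: PT² = |PO|² − r² = 171, so PT = 3√19.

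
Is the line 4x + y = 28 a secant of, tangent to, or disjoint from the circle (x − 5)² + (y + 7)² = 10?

Substituting the line into the circle gives 17x² − 290x + 1240 = 0.
Discriminant = (−290)² − 4·17·(1240) = −220 < 0.
No real roots: the line does not meet the circle.

disjoint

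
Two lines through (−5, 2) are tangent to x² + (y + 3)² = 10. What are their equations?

3x + y = −13 and x + 3y = 1

Let a tangent through (−5, 2) have slope m. Its distance from (0, −3) must equal √10:
(5m − (−5))² = 10(m² + 1)
3m² + 10m + 3 = 0, so m = −3 or m = −1/3.
Through (−5, 2) these give 3x + y = −13 and x + 3y = 1.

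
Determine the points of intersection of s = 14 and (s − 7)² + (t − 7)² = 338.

(14, −10) and (14, 24)

The line gives s = 14. Substituting into the circle:
t² − 14t − 240 = 0
t = 24 or t = −10, giving (14, 24) and (14, −10).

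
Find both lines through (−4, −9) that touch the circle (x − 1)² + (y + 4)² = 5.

2x − y = 1 and x − 2y = 14

Write the tangent as mx − y + (−9 − m·(−4)) = 0 and set its distance from the centre to √5:
[m·(5) − (5)]² = 5(m² + 1)
2m² − 5m + 2 = 0, so m = 2 or m = 1/2.
Through (−4, −9) these give 2x − y = 1 and x − 2y = 14.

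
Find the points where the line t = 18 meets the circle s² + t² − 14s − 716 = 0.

From the line, t = 18. Substituting:
s² − 14s − 392 = 0
s = 28 or s = −14, giving (28, 18) and (−14, 18).

(−14, 18) and (28, 18)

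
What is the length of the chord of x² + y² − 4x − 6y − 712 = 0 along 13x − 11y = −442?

√290

Express y = (442 + 13x)/11 and substitute into the circle:
290x² + 10150x + 80040 = 0  ⟹  x² + 35x + 276 = 0
x = −12 or x = −23, giving (−12, 26) and (−23, 13).
Chord length = distance between (−12, 26) and (−23, 13) = √290 = √290.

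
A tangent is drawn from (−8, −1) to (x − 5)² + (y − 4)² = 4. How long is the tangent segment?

The centre is (5, 4) and r = 2. The square of the distance from P to the centre is 169 + 25 = 194.
Power of the point: PT² = |PO|² − r² = 190, so PT = √190.

√190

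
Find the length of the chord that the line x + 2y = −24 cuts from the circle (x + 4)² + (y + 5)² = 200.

Express y = (−24 − x)/2 and substitute into the circle:
5x² + 60x − 540 = 0  ⟹  x² + 12x − 108 = 0
x = 6 or x = −18, giving (6, −15) and (−18, −3).
Chord length = distance between (6, −15) and (−18, −3) = √720 = 12√5.

12√5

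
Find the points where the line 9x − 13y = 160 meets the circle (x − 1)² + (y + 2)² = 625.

From the line, y = (−160 + 9x)/13. Substituting:
250x² − 2750x − 87500 = 0  ⟹  x² − 11x − 350 = 0
x = 25 or x = −14, giving (25, 5) and (−14, −22).

(−14, −22) and (25, 5)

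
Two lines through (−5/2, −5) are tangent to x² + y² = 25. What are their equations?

y = −5 and 4x + 3y = −25

Write the tangent as mx − y + (−5 − m·(−5/2)) = 0 and set its distance from the centre to 5:
[m·(5/2) − (5)]² = 25(m² + 1)
3m² + 4m = 0, so m = 0 or m = −4/3.
With m = 0: y = −5. With m = −4/3: 4x + 3y = −25.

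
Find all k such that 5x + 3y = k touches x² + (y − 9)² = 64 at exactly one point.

k = 27 ± 8√34

Tangency holds when the distance from the centre (0, 9) to the line equals the radius 8:
|5·0 + 3·9 − k| / √34 = 8
|k − (27)| = 8√34.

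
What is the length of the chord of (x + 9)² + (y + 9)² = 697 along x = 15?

22

The line gives x = 15. Substituting into the circle:
y² + 18y − 40 = 0
y = 2 or y = −20, giving (15, 2) and (15, −20).
|(15, 2) − (15, −20)| = √((0)² + (22)²) = 22.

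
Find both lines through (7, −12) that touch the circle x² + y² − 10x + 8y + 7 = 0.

3x + 5y = −39 and 5x − 3y = 71

Let a tangent through (7, −12) have slope m. Its distance from (5, −4) must equal √34:
(−2m − (8))² = 34(m² + 1)
15m² − 16m − 15 = 0, so m = −3/5 or m = 5/3.
Through (7, −12) these give 3x + 5y = −39 and 5x − 3y = 71.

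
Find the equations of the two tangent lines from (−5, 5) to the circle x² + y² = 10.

A line y − (5) = m(x − (−5)) is tangent when its distance from (0, 0) is √10:
[m·(5) − (−5)]² = 10(m² + 1)
3m² + 10m + 3 = 0, so m = −1/3 or m = −3.
With m = −1/3: x + 3y = 10. With m = −3: 3x + y = −10.

x + 3y = 10 and 3x + y = −10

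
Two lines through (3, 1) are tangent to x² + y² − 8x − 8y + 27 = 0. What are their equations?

Write the tangent as mx − y + (1 − m·(3)) = 0 and set its distance from the centre to √5:
[m·(1) − (3)]² = 5(m² + 1)
2m² + 3m − 2 = 0, so m = −2 or m = 1/2.
With m = −2: 2x + y = 7. With m = 1/2: x − 2y = 1.

2x + y = 7 and x − 2y = 1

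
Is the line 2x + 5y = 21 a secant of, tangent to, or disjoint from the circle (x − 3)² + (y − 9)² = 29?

d² = (2·3 + 5·9 − (21))²/29 = 900/29; r² = 29.
Since d² > r², the line lies outside the circle.

disjoint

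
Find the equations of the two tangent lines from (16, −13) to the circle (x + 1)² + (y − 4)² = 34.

3x + 5y = −17 and 5x + 3y = 41

Let a tangent through (16, −13) have slope m. Its distance from (−1, 4) must equal √34:
[m·(−17) − (17)]² = 34(m² + 1)
15m² + 34m + 15 = 0, so m = −3/5 or m = −5/3.
With m = −3/5: 3x + 5y = −17. With m = −5/3: 5x + 3y = 41.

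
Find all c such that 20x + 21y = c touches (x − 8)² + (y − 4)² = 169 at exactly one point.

The line touches the circle iff its distance from (8, 4) is 13:
|20·8 + 21·4 − c| / √841 = 13
|c − (244)| = 13·29, so c = 621 or c = −133.

c = −133 or c = 621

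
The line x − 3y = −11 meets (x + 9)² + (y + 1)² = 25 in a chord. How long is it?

Substitute y = (11 + x)/3:
10x² + 190x + 700 = 0  ⟹  x² + 19x + 70 = 0
x = −5 or x = −14, giving (−5, 2) and (−14, −1).
|(−5, 2) − (−14, −1)| = √((9)² + (3)²) = 3√10.

3√10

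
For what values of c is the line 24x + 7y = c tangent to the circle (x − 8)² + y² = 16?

c = 92 or c = 292

Tangency holds when the distance from the centre (8, 0) to the line equals the radius 4:
|24·8 + 7·0 − c| / √625 = 4
|c − (192)| = 4·25, so c = 292 or c = 92.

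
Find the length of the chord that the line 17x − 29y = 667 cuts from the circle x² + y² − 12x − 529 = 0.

From the line, y = (−667 + 17x)/29. Substituting:
1130x² − 32770x = 0  ⟹  x² − 29x = 0
x = 29 or x = 0, giving (29, −6) and (0, −23).
|(29, −6) − (0, −23)| = √((29)² + (17)²) = √1130.

√1130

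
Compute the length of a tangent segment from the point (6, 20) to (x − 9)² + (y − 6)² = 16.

3√21

With centre O = (9, 6), |OP|² = 205 and r² = 16.
Power of the point: PT² = |PO|² − r² = 189, so PT = 3√21.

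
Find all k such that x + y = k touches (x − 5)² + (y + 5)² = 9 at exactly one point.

Tangency holds when the distance from the centre (5, −5) to the line equals the radius 3:
|1·5 + 1·(−5) − k| / √2 = 3
|k| = 3√2.

k = ±3√2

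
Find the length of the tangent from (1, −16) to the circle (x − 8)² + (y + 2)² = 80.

√165

Centre (8, −2), r² = 80. |PO|² = (−7)² + (−14)² = 245.
The tangent meets the radius at right angles, so tangent² = |PO|² − r² = 245 − 80 = 165.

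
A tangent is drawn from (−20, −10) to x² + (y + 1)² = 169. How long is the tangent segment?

The centre is (0, −1) and r = 13. The square of the distance from P to the centre is 400 + 81 = 481.
By the tangent–radius right angle, tangent length = √(|PO|² − r²) = √312 = 2√78.

2√78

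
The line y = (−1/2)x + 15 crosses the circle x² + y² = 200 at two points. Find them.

Express y = (30 − x)/2 and substitute into the circle:
5x² − 60x + 100 = 0  ⟹  x² − 12x + 20 = 0
x = 10 or x = 2, giving (10, 10) and (2, 14).

(2, 14) and (10, 10)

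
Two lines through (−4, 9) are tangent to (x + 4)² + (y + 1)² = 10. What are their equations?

3x + y = −3 and 3x − y = −21

A line y − (9) = m(x − (−4)) is tangent when its distance from (−4, −1) is √10:
(0m − (−10))² = 10(m² + 1)
m² − 9 = 0, so m = −3 or m = 3.
With m = −3: 3x + y = −3. With m = 3: 3x − y = −21.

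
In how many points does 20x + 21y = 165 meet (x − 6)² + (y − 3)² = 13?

Substituting the line into the circle gives 841x² − 9372x + 20547 = 0.
Discriminant = (−9372)² − 4·841·(20547) = 18714276 > 0.
Two real roots: the line is a secant.

2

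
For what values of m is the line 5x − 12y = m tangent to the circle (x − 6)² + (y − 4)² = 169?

For a tangent, require d(centre, line) = r = 13.
|5·6 − 12·4 − m| / √169 = 13
|m − (−18)| = 13·13, so m = 151 or m = −187.

m = −187 or m = 151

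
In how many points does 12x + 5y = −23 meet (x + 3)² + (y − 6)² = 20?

2

Substituting the line into the circle gives 169x² + 1422x + 2534 = 0.
Δ = 2022084 − 1712984 = 309100.
Two real roots: the line is a secant.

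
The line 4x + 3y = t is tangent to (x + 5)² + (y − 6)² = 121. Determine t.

The line touches the circle iff its distance from (−5, 6) is 11:
|4·(−5) + 3·6 − t| / √25 = 11
|t − (−2)| = 11·5, so t = 53 or t = −57.

t = −57 or t = 53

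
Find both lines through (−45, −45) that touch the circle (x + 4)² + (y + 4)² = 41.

A line y − (−45) = m(x − (−45)) is tangent when its distance from (−4, −4) is √41:
(41m − (41))² = 41(m² + 1)
20m² − 41m + 20 = 0, so m = 5/4 or m = 4/5.
With m = 5/4: 5x − 4y = −45. With m = 4/5: 4x − 5y = 45.

5x − 4y = −45 and 4x − 5y = 45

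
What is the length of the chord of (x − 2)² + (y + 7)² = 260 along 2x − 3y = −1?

Express y = (1 + 2x)/3 and substitute into the circle:
13x² + 52x − 1820 = 0  ⟹  x² + 4x − 140 = 0
x = 10 or x = −14, giving (10, 7) and (−14, −9).
|(10, 7) − (−14, −9)| = √((24)² + (16)²) = 8√13.

8√13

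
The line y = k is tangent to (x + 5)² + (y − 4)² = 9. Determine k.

The line touches the circle iff its distance from (−5, 4) is 3:
|0·(−5) + 1·4 − k| / √1 = 3
|k − (4)| = 3, so k = 7 or k = 1.

k = 1 or k = 7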